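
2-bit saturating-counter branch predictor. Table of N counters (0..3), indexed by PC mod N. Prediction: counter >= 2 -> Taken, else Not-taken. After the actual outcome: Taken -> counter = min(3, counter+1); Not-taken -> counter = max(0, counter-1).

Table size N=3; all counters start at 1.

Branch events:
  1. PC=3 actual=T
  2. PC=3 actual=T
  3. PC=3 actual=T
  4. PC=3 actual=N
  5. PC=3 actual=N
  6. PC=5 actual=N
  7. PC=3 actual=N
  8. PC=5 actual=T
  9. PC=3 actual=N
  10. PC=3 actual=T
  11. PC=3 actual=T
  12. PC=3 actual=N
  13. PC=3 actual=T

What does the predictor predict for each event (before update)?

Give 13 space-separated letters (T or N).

Answer: N T T T T N N N N N N T N

Derivation:
Ev 1: PC=3 idx=0 pred=N actual=T -> ctr[0]=2
Ev 2: PC=3 idx=0 pred=T actual=T -> ctr[0]=3
Ev 3: PC=3 idx=0 pred=T actual=T -> ctr[0]=3
Ev 4: PC=3 idx=0 pred=T actual=N -> ctr[0]=2
Ev 5: PC=3 idx=0 pred=T actual=N -> ctr[0]=1
Ev 6: PC=5 idx=2 pred=N actual=N -> ctr[2]=0
Ev 7: PC=3 idx=0 pred=N actual=N -> ctr[0]=0
Ev 8: PC=5 idx=2 pred=N actual=T -> ctr[2]=1
Ev 9: PC=3 idx=0 pred=N actual=N -> ctr[0]=0
Ev 10: PC=3 idx=0 pred=N actual=T -> ctr[0]=1
Ev 11: PC=3 idx=0 pred=N actual=T -> ctr[0]=2
Ev 12: PC=3 idx=0 pred=T actual=N -> ctr[0]=1
Ev 13: PC=3 idx=0 pred=N actual=T -> ctr[0]=2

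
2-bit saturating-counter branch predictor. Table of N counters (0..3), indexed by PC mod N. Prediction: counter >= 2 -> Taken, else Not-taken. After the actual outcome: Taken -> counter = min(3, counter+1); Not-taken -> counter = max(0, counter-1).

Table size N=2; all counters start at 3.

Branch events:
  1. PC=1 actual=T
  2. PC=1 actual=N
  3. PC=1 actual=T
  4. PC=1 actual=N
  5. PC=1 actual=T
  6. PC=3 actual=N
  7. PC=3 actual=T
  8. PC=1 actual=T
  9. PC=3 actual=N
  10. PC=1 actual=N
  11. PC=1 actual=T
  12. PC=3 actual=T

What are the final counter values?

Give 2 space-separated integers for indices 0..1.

Ev 1: PC=1 idx=1 pred=T actual=T -> ctr[1]=3
Ev 2: PC=1 idx=1 pred=T actual=N -> ctr[1]=2
Ev 3: PC=1 idx=1 pred=T actual=T -> ctr[1]=3
Ev 4: PC=1 idx=1 pred=T actual=N -> ctr[1]=2
Ev 5: PC=1 idx=1 pred=T actual=T -> ctr[1]=3
Ev 6: PC=3 idx=1 pred=T actual=N -> ctr[1]=2
Ev 7: PC=3 idx=1 pred=T actual=T -> ctr[1]=3
Ev 8: PC=1 idx=1 pred=T actual=T -> ctr[1]=3
Ev 9: PC=3 idx=1 pred=T actual=N -> ctr[1]=2
Ev 10: PC=1 idx=1 pred=T actual=N -> ctr[1]=1
Ev 11: PC=1 idx=1 pred=N actual=T -> ctr[1]=2
Ev 12: PC=3 idx=1 pred=T actual=T -> ctr[1]=3

Answer: 3 3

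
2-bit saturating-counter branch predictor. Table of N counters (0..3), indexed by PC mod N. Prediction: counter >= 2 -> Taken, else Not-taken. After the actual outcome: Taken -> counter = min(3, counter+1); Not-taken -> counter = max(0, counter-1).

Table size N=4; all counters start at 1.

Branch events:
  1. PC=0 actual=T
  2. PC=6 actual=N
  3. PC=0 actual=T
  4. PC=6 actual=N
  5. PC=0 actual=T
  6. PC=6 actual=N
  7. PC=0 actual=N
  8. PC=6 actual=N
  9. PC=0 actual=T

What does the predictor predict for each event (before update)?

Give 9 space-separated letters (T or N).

Ev 1: PC=0 idx=0 pred=N actual=T -> ctr[0]=2
Ev 2: PC=6 idx=2 pred=N actual=N -> ctr[2]=0
Ev 3: PC=0 idx=0 pred=T actual=T -> ctr[0]=3
Ev 4: PC=6 idx=2 pred=N actual=N -> ctr[2]=0
Ev 5: PC=0 idx=0 pred=T actual=T -> ctr[0]=3
Ev 6: PC=6 idx=2 pred=N actual=N -> ctr[2]=0
Ev 7: PC=0 idx=0 pred=T actual=N -> ctr[0]=2
Ev 8: PC=6 idx=2 pred=N actual=N -> ctr[2]=0
Ev 9: PC=0 idx=0 pred=T actual=T -> ctr[0]=3

Answer: N N T N T N T N T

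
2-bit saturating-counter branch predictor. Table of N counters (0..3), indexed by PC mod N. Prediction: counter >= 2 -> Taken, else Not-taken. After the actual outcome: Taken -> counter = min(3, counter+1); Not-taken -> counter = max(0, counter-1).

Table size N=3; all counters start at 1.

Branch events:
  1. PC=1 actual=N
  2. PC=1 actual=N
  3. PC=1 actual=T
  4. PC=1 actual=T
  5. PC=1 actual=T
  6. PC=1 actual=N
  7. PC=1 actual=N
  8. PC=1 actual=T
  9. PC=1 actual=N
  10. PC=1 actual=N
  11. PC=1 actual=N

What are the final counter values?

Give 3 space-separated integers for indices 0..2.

Answer: 1 0 1

Derivation:
Ev 1: PC=1 idx=1 pred=N actual=N -> ctr[1]=0
Ev 2: PC=1 idx=1 pred=N actual=N -> ctr[1]=0
Ev 3: PC=1 idx=1 pred=N actual=T -> ctr[1]=1
Ev 4: PC=1 idx=1 pred=N actual=T -> ctr[1]=2
Ev 5: PC=1 idx=1 pred=T actual=T -> ctr[1]=3
Ev 6: PC=1 idx=1 pred=T actual=N -> ctr[1]=2
Ev 7: PC=1 idx=1 pred=T actual=N -> ctr[1]=1
Ev 8: PC=1 idx=1 pred=N actual=T -> ctr[1]=2
Ev 9: PC=1 idx=1 pred=T actual=N -> ctr[1]=1
Ev 10: PC=1 idx=1 pred=N actual=N -> ctr[1]=0
Ev 11: PC=1 idx=1 pred=N actual=N -> ctr[1]=0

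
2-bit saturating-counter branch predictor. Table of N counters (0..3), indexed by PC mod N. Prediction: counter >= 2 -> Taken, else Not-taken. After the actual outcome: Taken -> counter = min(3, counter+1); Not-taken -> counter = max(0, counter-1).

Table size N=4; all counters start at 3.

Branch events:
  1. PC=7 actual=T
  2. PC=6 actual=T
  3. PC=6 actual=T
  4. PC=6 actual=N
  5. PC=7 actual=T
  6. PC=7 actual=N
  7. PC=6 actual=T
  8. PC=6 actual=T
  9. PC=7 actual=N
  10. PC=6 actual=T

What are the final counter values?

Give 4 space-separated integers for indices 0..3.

Answer: 3 3 3 1

Derivation:
Ev 1: PC=7 idx=3 pred=T actual=T -> ctr[3]=3
Ev 2: PC=6 idx=2 pred=T actual=T -> ctr[2]=3
Ev 3: PC=6 idx=2 pred=T actual=T -> ctr[2]=3
Ev 4: PC=6 idx=2 pred=T actual=N -> ctr[2]=2
Ev 5: PC=7 idx=3 pred=T actual=T -> ctr[3]=3
Ev 6: PC=7 idx=3 pred=T actual=N -> ctr[3]=2
Ev 7: PC=6 idx=2 pred=T actual=T -> ctr[2]=3
Ev 8: PC=6 idx=2 pred=T actual=T -> ctr[2]=3
Ev 9: PC=7 idx=3 pred=T actual=N -> ctr[3]=1
Ev 10: PC=6 idx=2 pred=T actual=T -> ctr[2]=3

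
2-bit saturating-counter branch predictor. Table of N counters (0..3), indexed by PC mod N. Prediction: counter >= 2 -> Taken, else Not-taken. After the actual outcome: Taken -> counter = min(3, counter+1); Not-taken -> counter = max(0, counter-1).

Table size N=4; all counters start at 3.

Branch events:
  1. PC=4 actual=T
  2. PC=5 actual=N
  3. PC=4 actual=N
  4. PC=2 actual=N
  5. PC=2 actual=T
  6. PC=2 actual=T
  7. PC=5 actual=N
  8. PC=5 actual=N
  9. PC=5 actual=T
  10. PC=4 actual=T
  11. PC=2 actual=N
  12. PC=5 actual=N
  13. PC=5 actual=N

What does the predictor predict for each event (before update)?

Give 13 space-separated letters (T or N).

Ev 1: PC=4 idx=0 pred=T actual=T -> ctr[0]=3
Ev 2: PC=5 idx=1 pred=T actual=N -> ctr[1]=2
Ev 3: PC=4 idx=0 pred=T actual=N -> ctr[0]=2
Ev 4: PC=2 idx=2 pred=T actual=N -> ctr[2]=2
Ev 5: PC=2 idx=2 pred=T actual=T -> ctr[2]=3
Ev 6: PC=2 idx=2 pred=T actual=T -> ctr[2]=3
Ev 7: PC=5 idx=1 pred=T actual=N -> ctr[1]=1
Ev 8: PC=5 idx=1 pred=N actual=N -> ctr[1]=0
Ev 9: PC=5 idx=1 pred=N actual=T -> ctr[1]=1
Ev 10: PC=4 idx=0 pred=T actual=T -> ctr[0]=3
Ev 11: PC=2 idx=2 pred=T actual=N -> ctr[2]=2
Ev 12: PC=5 idx=1 pred=N actual=N -> ctr[1]=0
Ev 13: PC=5 idx=1 pred=N actual=N -> ctr[1]=0

Answer: T T T T T T T N N T T N N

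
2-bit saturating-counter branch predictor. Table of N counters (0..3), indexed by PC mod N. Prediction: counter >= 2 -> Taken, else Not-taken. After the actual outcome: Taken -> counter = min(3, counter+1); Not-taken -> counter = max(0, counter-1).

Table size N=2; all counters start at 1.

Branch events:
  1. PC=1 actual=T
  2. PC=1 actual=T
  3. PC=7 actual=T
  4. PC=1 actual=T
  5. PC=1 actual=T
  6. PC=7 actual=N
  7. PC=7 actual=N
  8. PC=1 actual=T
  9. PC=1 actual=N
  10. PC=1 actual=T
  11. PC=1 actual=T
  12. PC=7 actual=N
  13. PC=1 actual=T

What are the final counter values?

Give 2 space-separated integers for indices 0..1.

Answer: 1 3

Derivation:
Ev 1: PC=1 idx=1 pred=N actual=T -> ctr[1]=2
Ev 2: PC=1 idx=1 pred=T actual=T -> ctr[1]=3
Ev 3: PC=7 idx=1 pred=T actual=T -> ctr[1]=3
Ev 4: PC=1 idx=1 pred=T actual=T -> ctr[1]=3
Ev 5: PC=1 idx=1 pred=T actual=T -> ctr[1]=3
Ev 6: PC=7 idx=1 pred=T actual=N -> ctr[1]=2
Ev 7: PC=7 idx=1 pred=T actual=N -> ctr[1]=1
Ev 8: PC=1 idx=1 pred=N actual=T -> ctr[1]=2
Ev 9: PC=1 idx=1 pred=T actual=N -> ctr[1]=1
Ev 10: PC=1 idx=1 pred=N actual=T -> ctr[1]=2
Ev 11: PC=1 idx=1 pred=T actual=T -> ctr[1]=3
Ev 12: PC=7 idx=1 pred=T actual=N -> ctr[1]=2
Ev 13: PC=1 idx=1 pred=T actual=T -> ctr[1]=3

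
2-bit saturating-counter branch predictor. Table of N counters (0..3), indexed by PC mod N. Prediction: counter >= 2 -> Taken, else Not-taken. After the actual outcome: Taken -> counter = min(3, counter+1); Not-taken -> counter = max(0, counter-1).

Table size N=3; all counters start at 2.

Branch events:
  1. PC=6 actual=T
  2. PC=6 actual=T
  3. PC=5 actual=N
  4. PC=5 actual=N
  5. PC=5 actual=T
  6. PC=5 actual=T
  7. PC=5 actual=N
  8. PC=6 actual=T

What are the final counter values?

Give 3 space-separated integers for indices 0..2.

Ev 1: PC=6 idx=0 pred=T actual=T -> ctr[0]=3
Ev 2: PC=6 idx=0 pred=T actual=T -> ctr[0]=3
Ev 3: PC=5 idx=2 pred=T actual=N -> ctr[2]=1
Ev 4: PC=5 idx=2 pred=N actual=N -> ctr[2]=0
Ev 5: PC=5 idx=2 pred=N actual=T -> ctr[2]=1
Ev 6: PC=5 idx=2 pred=N actual=T -> ctr[2]=2
Ev 7: PC=5 idx=2 pred=T actual=N -> ctr[2]=1
Ev 8: PC=6 idx=0 pred=T actual=T -> ctr[0]=3

Answer: 3 2 1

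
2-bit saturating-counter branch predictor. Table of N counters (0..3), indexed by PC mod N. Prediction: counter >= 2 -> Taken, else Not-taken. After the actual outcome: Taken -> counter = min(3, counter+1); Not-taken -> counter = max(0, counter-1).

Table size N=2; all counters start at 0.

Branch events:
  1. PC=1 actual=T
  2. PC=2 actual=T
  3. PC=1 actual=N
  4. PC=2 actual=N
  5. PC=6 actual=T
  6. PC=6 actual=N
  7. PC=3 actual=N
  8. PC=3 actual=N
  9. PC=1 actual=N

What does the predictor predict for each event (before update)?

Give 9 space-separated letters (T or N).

Ev 1: PC=1 idx=1 pred=N actual=T -> ctr[1]=1
Ev 2: PC=2 idx=0 pred=N actual=T -> ctr[0]=1
Ev 3: PC=1 idx=1 pred=N actual=N -> ctr[1]=0
Ev 4: PC=2 idx=0 pred=N actual=N -> ctr[0]=0
Ev 5: PC=6 idx=0 pred=N actual=T -> ctr[0]=1
Ev 6: PC=6 idx=0 pred=N actual=N -> ctr[0]=0
Ev 7: PC=3 idx=1 pred=N actual=N -> ctr[1]=0
Ev 8: PC=3 idx=1 pred=N actual=N -> ctr[1]=0
Ev 9: PC=1 idx=1 pred=N actual=N -> ctr[1]=0

Answer: N N N N N N N N N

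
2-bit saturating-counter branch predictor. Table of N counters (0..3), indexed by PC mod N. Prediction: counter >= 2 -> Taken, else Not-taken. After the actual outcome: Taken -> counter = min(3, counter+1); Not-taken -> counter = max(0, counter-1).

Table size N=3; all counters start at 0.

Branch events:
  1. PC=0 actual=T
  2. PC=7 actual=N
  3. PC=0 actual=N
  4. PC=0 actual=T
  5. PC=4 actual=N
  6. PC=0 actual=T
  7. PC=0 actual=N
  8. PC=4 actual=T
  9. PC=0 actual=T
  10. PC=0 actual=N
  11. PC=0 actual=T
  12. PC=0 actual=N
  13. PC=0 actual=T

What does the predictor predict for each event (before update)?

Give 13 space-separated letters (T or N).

Ev 1: PC=0 idx=0 pred=N actual=T -> ctr[0]=1
Ev 2: PC=7 idx=1 pred=N actual=N -> ctr[1]=0
Ev 3: PC=0 idx=0 pred=N actual=N -> ctr[0]=0
Ev 4: PC=0 idx=0 pred=N actual=T -> ctr[0]=1
Ev 5: PC=4 idx=1 pred=N actual=N -> ctr[1]=0
Ev 6: PC=0 idx=0 pred=N actual=T -> ctr[0]=2
Ev 7: PC=0 idx=0 pred=T actual=N -> ctr[0]=1
Ev 8: PC=4 idx=1 pred=N actual=T -> ctr[1]=1
Ev 9: PC=0 idx=0 pred=N actual=T -> ctr[0]=2
Ev 10: PC=0 idx=0 pred=T actual=N -> ctr[0]=1
Ev 11: PC=0 idx=0 pred=N actual=T -> ctr[0]=2
Ev 12: PC=0 idx=0 pred=T actual=N -> ctr[0]=1
Ev 13: PC=0 idx=0 pred=N actual=T -> ctr[0]=2

Answer: N N N N N N T N N T N T N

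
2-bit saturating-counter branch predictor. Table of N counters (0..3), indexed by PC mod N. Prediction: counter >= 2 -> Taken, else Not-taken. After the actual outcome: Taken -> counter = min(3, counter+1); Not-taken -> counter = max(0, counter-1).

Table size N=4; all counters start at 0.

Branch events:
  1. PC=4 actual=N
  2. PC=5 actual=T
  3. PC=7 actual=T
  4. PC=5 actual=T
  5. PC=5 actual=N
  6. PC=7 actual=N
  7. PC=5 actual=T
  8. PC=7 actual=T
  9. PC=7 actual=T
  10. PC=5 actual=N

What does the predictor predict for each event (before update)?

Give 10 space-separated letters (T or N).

Answer: N N N N T N N N N T

Derivation:
Ev 1: PC=4 idx=0 pred=N actual=N -> ctr[0]=0
Ev 2: PC=5 idx=1 pred=N actual=T -> ctr[1]=1
Ev 3: PC=7 idx=3 pred=N actual=T -> ctr[3]=1
Ev 4: PC=5 idx=1 pred=N actual=T -> ctr[1]=2
Ev 5: PC=5 idx=1 pred=T actual=N -> ctr[1]=1
Ev 6: PC=7 idx=3 pred=N actual=N -> ctr[3]=0
Ev 7: PC=5 idx=1 pred=N actual=T -> ctr[1]=2
Ev 8: PC=7 idx=3 pred=N actual=T -> ctr[3]=1
Ev 9: PC=7 idx=3 pred=N actual=T -> ctr[3]=2
Ev 10: PC=5 idx=1 pred=T actual=N -> ctr[1]=1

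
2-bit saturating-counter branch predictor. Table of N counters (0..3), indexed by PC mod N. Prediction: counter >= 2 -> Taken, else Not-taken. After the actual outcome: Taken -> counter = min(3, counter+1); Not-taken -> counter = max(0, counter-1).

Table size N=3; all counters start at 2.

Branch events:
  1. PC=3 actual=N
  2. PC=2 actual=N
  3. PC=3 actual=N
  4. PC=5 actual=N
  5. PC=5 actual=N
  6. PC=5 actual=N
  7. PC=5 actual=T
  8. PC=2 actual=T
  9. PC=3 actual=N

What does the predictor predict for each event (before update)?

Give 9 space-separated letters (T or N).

Answer: T T N N N N N N N

Derivation:
Ev 1: PC=3 idx=0 pred=T actual=N -> ctr[0]=1
Ev 2: PC=2 idx=2 pred=T actual=N -> ctr[2]=1
Ev 3: PC=3 idx=0 pred=N actual=N -> ctr[0]=0
Ev 4: PC=5 idx=2 pred=N actual=N -> ctr[2]=0
Ev 5: PC=5 idx=2 pred=N actual=N -> ctr[2]=0
Ev 6: PC=5 idx=2 pred=N actual=N -> ctr[2]=0
Ev 7: PC=5 idx=2 pred=N actual=T -> ctr[2]=1
Ev 8: PC=2 idx=2 pred=N actual=T -> ctr[2]=2
Ev 9: PC=3 idx=0 pred=N actual=N -> ctr[0]=0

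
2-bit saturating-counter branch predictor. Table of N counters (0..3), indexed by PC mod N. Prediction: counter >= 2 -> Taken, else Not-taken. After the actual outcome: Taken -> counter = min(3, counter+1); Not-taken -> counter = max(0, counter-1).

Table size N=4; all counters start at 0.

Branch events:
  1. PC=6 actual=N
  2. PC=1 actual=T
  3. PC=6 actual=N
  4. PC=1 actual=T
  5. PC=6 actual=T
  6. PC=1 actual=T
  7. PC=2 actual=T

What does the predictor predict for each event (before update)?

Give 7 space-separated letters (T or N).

Answer: N N N N N T N

Derivation:
Ev 1: PC=6 idx=2 pred=N actual=N -> ctr[2]=0
Ev 2: PC=1 idx=1 pred=N actual=T -> ctr[1]=1
Ev 3: PC=6 idx=2 pred=N actual=N -> ctr[2]=0
Ev 4: PC=1 idx=1 pred=N actual=T -> ctr[1]=2
Ev 5: PC=6 idx=2 pred=N actual=T -> ctr[2]=1
Ev 6: PC=1 idx=1 pred=T actual=T -> ctr[1]=3
Ev 7: PC=2 idx=2 pred=N actual=T -> ctr[2]=2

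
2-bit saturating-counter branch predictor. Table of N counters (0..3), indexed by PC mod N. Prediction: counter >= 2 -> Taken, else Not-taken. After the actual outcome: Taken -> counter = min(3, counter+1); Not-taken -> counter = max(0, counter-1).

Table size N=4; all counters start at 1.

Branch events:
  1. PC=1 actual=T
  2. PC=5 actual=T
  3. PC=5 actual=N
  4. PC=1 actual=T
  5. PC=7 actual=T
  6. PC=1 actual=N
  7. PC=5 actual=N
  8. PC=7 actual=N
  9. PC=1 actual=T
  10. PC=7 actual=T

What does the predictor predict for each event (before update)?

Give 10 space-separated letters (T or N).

Answer: N T T T N T T T N N

Derivation:
Ev 1: PC=1 idx=1 pred=N actual=T -> ctr[1]=2
Ev 2: PC=5 idx=1 pred=T actual=T -> ctr[1]=3
Ev 3: PC=5 idx=1 pred=T actual=N -> ctr[1]=2
Ev 4: PC=1 idx=1 pred=T actual=T -> ctr[1]=3
Ev 5: PC=7 idx=3 pred=N actual=T -> ctr[3]=2
Ev 6: PC=1 idx=1 pred=T actual=N -> ctr[1]=2
Ev 7: PC=5 idx=1 pred=T actual=N -> ctr[1]=1
Ev 8: PC=7 idx=3 pred=T actual=N -> ctr[3]=1
Ev 9: PC=1 idx=1 pred=N actual=T -> ctr[1]=2
Ev 10: PC=7 idx=3 pred=N actual=T -> ctr[3]=2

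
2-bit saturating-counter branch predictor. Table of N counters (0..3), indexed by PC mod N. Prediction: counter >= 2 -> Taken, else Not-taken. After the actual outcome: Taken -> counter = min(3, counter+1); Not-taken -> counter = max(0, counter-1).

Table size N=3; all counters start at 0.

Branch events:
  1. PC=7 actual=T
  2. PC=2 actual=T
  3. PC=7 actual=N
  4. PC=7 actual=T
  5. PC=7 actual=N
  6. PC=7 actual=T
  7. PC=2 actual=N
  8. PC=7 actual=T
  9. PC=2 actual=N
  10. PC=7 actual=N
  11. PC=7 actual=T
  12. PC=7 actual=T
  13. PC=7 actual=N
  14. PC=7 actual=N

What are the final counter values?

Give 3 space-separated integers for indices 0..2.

Answer: 0 1 0

Derivation:
Ev 1: PC=7 idx=1 pred=N actual=T -> ctr[1]=1
Ev 2: PC=2 idx=2 pred=N actual=T -> ctr[2]=1
Ev 3: PC=7 idx=1 pred=N actual=N -> ctr[1]=0
Ev 4: PC=7 idx=1 pred=N actual=T -> ctr[1]=1
Ev 5: PC=7 idx=1 pred=N actual=N -> ctr[1]=0
Ev 6: PC=7 idx=1 pred=N actual=T -> ctr[1]=1
Ev 7: PC=2 idx=2 pred=N actual=N -> ctr[2]=0
Ev 8: PC=7 idx=1 pred=N actual=T -> ctr[1]=2
Ev 9: PC=2 idx=2 pred=N actual=N -> ctr[2]=0
Ev 10: PC=7 idx=1 pred=T actual=N -> ctr[1]=1
Ev 11: PC=7 idx=1 pred=N actual=T -> ctr[1]=2
Ev 12: PC=7 idx=1 pred=T actual=T -> ctr[1]=3
Ev 13: PC=7 idx=1 pred=T actual=N -> ctr[1]=2
Ev 14: PC=7 idx=1 pred=T actual=N -> ctr[1]=1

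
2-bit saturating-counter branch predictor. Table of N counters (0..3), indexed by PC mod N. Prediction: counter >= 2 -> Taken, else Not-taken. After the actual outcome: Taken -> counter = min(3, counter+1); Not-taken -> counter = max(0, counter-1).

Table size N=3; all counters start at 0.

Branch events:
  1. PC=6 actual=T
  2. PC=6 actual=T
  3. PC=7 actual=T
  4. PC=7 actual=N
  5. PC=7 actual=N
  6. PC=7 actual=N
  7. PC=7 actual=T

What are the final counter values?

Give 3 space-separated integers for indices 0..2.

Answer: 2 1 0

Derivation:
Ev 1: PC=6 idx=0 pred=N actual=T -> ctr[0]=1
Ev 2: PC=6 idx=0 pred=N actual=T -> ctr[0]=2
Ev 3: PC=7 idx=1 pred=N actual=T -> ctr[1]=1
Ev 4: PC=7 idx=1 pred=N actual=N -> ctr[1]=0
Ev 5: PC=7 idx=1 pred=N actual=N -> ctr[1]=0
Ev 6: PC=7 idx=1 pred=N actual=N -> ctr[1]=0
Ev 7: PC=7 idx=1 pred=N actual=T -> ctr[1]=1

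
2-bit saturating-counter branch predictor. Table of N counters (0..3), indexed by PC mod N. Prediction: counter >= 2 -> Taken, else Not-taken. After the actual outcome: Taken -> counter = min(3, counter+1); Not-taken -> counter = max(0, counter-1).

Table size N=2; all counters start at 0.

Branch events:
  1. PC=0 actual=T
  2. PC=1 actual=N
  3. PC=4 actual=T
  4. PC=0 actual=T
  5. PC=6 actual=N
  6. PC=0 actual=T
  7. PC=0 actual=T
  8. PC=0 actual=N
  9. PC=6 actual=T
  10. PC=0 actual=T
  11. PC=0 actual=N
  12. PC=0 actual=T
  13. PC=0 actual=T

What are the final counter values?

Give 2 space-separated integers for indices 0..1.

Ev 1: PC=0 idx=0 pred=N actual=T -> ctr[0]=1
Ev 2: PC=1 idx=1 pred=N actual=N -> ctr[1]=0
Ev 3: PC=4 idx=0 pred=N actual=T -> ctr[0]=2
Ev 4: PC=0 idx=0 pred=T actual=T -> ctr[0]=3
Ev 5: PC=6 idx=0 pred=T actual=N -> ctr[0]=2
Ev 6: PC=0 idx=0 pred=T actual=T -> ctr[0]=3
Ev 7: PC=0 idx=0 pred=T actual=T -> ctr[0]=3
Ev 8: PC=0 idx=0 pred=T actual=N -> ctr[0]=2
Ev 9: PC=6 idx=0 pred=T actual=T -> ctr[0]=3
Ev 10: PC=0 idx=0 pred=T actual=T -> ctr[0]=3
Ev 11: PC=0 idx=0 pred=T actual=N -> ctr[0]=2
Ev 12: PC=0 idx=0 pred=T actual=T -> ctr[0]=3
Ev 13: PC=0 idx=0 pred=T actual=T -> ctr[0]=3

Answer: 3 0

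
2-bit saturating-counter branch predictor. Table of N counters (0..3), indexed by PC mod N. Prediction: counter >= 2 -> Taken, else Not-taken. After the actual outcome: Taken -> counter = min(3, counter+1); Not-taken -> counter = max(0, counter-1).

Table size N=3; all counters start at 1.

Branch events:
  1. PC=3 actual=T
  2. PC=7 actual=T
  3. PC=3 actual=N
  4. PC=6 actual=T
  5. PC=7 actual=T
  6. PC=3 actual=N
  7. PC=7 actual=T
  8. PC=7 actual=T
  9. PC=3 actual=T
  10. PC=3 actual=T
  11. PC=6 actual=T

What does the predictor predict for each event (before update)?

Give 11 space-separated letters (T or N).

Answer: N N T N T T T T N T T

Derivation:
Ev 1: PC=3 idx=0 pred=N actual=T -> ctr[0]=2
Ev 2: PC=7 idx=1 pred=N actual=T -> ctr[1]=2
Ev 3: PC=3 idx=0 pred=T actual=N -> ctr[0]=1
Ev 4: PC=6 idx=0 pred=N actual=T -> ctr[0]=2
Ev 5: PC=7 idx=1 pred=T actual=T -> ctr[1]=3
Ev 6: PC=3 idx=0 pred=T actual=N -> ctr[0]=1
Ev 7: PC=7 idx=1 pred=T actual=T -> ctr[1]=3
Ev 8: PC=7 idx=1 pred=T actual=T -> ctr[1]=3
Ev 9: PC=3 idx=0 pred=N actual=T -> ctr[0]=2
Ev 10: PC=3 idx=0 pred=T actual=T -> ctr[0]=3
Ev 11: PC=6 idx=0 pred=T actual=T -> ctr[0]=3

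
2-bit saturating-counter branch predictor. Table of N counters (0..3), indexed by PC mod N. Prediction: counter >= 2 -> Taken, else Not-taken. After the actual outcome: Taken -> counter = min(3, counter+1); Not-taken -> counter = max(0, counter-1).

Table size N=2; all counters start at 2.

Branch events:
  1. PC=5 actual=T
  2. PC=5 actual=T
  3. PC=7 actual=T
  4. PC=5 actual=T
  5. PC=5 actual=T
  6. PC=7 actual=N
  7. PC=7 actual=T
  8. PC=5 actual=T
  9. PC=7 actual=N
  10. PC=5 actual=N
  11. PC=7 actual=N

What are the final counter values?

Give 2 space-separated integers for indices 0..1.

Ev 1: PC=5 idx=1 pred=T actual=T -> ctr[1]=3
Ev 2: PC=5 idx=1 pred=T actual=T -> ctr[1]=3
Ev 3: PC=7 idx=1 pred=T actual=T -> ctr[1]=3
Ev 4: PC=5 idx=1 pred=T actual=T -> ctr[1]=3
Ev 5: PC=5 idx=1 pred=T actual=T -> ctr[1]=3
Ev 6: PC=7 idx=1 pred=T actual=N -> ctr[1]=2
Ev 7: PC=7 idx=1 pred=T actual=T -> ctr[1]=3
Ev 8: PC=5 idx=1 pred=T actual=T -> ctr[1]=3
Ev 9: PC=7 idx=1 pred=T actual=N -> ctr[1]=2
Ev 10: PC=5 idx=1 pred=T actual=N -> ctr[1]=1
Ev 11: PC=7 idx=1 pred=N actual=N -> ctr[1]=0

Answer: 2 0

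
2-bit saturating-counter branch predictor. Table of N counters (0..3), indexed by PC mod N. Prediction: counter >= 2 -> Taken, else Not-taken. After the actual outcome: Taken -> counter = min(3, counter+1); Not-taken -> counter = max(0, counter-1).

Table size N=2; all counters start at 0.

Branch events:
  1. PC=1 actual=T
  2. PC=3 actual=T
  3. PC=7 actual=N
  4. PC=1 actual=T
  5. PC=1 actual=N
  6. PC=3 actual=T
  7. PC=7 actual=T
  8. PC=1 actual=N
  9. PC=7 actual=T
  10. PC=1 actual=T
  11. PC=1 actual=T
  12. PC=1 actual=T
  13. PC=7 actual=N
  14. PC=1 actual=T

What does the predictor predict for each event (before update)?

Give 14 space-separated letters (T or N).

Answer: N N T N T N T T T T T T T T

Derivation:
Ev 1: PC=1 idx=1 pred=N actual=T -> ctr[1]=1
Ev 2: PC=3 idx=1 pred=N actual=T -> ctr[1]=2
Ev 3: PC=7 idx=1 pred=T actual=N -> ctr[1]=1
Ev 4: PC=1 idx=1 pred=N actual=T -> ctr[1]=2
Ev 5: PC=1 idx=1 pred=T actual=N -> ctr[1]=1
Ev 6: PC=3 idx=1 pred=N actual=T -> ctr[1]=2
Ev 7: PC=7 idx=1 pred=T actual=T -> ctr[1]=3
Ev 8: PC=1 idx=1 pred=T actual=N -> ctr[1]=2
Ev 9: PC=7 idx=1 pred=T actual=T -> ctr[1]=3
Ev 10: PC=1 idx=1 pred=T actual=T -> ctr[1]=3
Ev 11: PC=1 idx=1 pred=T actual=T -> ctr[1]=3
Ev 12: PC=1 idx=1 pred=T actual=T -> ctr[1]=3
Ev 13: PC=7 idx=1 pred=T actual=N -> ctr[1]=2
Ev 14: PC=1 idx=1 pred=T actual=T -> ctr[1]=3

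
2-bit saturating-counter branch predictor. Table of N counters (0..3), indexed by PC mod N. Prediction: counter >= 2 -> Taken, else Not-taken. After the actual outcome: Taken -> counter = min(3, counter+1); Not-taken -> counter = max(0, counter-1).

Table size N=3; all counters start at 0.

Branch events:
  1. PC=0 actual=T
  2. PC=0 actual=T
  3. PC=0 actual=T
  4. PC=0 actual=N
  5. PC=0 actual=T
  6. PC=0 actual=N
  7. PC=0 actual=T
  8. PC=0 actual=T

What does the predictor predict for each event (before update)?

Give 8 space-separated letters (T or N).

Answer: N N T T T T T T

Derivation:
Ev 1: PC=0 idx=0 pred=N actual=T -> ctr[0]=1
Ev 2: PC=0 idx=0 pred=N actual=T -> ctr[0]=2
Ev 3: PC=0 idx=0 pred=T actual=T -> ctr[0]=3
Ev 4: PC=0 idx=0 pred=T actual=N -> ctr[0]=2
Ev 5: PC=0 idx=0 pred=T actual=T -> ctr[0]=3
Ev 6: PC=0 idx=0 pred=T actual=N -> ctr[0]=2
Ev 7: PC=0 idx=0 pred=T actual=T -> ctr[0]=3
Ev 8: PC=0 idx=0 pred=T actual=T -> ctr[0]=3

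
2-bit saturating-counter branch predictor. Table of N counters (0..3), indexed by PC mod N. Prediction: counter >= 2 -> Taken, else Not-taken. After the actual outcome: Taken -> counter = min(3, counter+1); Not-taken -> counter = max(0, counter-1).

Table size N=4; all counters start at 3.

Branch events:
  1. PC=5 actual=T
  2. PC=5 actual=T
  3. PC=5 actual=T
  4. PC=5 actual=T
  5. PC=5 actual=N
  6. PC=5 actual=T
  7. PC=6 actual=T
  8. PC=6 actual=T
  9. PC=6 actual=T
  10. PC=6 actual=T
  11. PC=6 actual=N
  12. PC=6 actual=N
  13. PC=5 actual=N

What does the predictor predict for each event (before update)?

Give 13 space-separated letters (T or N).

Answer: T T T T T T T T T T T T T

Derivation:
Ev 1: PC=5 idx=1 pred=T actual=T -> ctr[1]=3
Ev 2: PC=5 idx=1 pred=T actual=T -> ctr[1]=3
Ev 3: PC=5 idx=1 pred=T actual=T -> ctr[1]=3
Ev 4: PC=5 idx=1 pred=T actual=T -> ctr[1]=3
Ev 5: PC=5 idx=1 pred=T actual=N -> ctr[1]=2
Ev 6: PC=5 idx=1 pred=T actual=T -> ctr[1]=3
Ev 7: PC=6 idx=2 pred=T actual=T -> ctr[2]=3
Ev 8: PC=6 idx=2 pred=T actual=T -> ctr[2]=3
Ev 9: PC=6 idx=2 pred=T actual=T -> ctr[2]=3
Ev 10: PC=6 idx=2 pred=T actual=T -> ctr[2]=3
Ev 11: PC=6 idx=2 pred=T actual=N -> ctr[2]=2
Ev 12: PC=6 idx=2 pred=T actual=N -> ctr[2]=1
Ev 13: PC=5 idx=1 pred=T actual=N -> ctr[1]=2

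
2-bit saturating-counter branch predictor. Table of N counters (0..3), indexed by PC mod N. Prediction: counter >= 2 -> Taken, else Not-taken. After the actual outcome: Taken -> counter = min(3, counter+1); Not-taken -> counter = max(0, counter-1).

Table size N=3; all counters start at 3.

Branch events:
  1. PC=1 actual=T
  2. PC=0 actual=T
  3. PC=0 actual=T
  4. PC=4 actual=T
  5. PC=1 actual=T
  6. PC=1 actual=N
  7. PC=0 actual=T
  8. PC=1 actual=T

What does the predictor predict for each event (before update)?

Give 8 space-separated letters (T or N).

Answer: T T T T T T T T

Derivation:
Ev 1: PC=1 idx=1 pred=T actual=T -> ctr[1]=3
Ev 2: PC=0 idx=0 pred=T actual=T -> ctr[0]=3
Ev 3: PC=0 idx=0 pred=T actual=T -> ctr[0]=3
Ev 4: PC=4 idx=1 pred=T actual=T -> ctr[1]=3
Ev 5: PC=1 idx=1 pred=T actual=T -> ctr[1]=3
Ev 6: PC=1 idx=1 pred=T actual=N -> ctr[1]=2
Ev 7: PC=0 idx=0 pred=T actual=T -> ctr[0]=3
Ev 8: PC=1 idx=1 pred=T actual=T -> ctr[1]=3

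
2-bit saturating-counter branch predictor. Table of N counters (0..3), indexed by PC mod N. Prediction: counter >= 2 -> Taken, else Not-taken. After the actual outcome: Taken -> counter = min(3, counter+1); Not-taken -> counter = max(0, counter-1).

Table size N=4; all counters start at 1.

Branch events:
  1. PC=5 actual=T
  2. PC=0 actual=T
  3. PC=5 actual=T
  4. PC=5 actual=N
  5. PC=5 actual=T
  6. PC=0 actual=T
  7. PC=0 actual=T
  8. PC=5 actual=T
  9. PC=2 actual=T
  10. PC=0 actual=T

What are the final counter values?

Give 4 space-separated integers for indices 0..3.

Ev 1: PC=5 idx=1 pred=N actual=T -> ctr[1]=2
Ev 2: PC=0 idx=0 pred=N actual=T -> ctr[0]=2
Ev 3: PC=5 idx=1 pred=T actual=T -> ctr[1]=3
Ev 4: PC=5 idx=1 pred=T actual=N -> ctr[1]=2
Ev 5: PC=5 idx=1 pred=T actual=T -> ctr[1]=3
Ev 6: PC=0 idx=0 pred=T actual=T -> ctr[0]=3
Ev 7: PC=0 idx=0 pred=T actual=T -> ctr[0]=3
Ev 8: PC=5 idx=1 pred=T actual=T -> ctr[1]=3
Ev 9: PC=2 idx=2 pred=N actual=T -> ctr[2]=2
Ev 10: PC=0 idx=0 pred=T actual=T -> ctr[0]=3

Answer: 3 3 2 1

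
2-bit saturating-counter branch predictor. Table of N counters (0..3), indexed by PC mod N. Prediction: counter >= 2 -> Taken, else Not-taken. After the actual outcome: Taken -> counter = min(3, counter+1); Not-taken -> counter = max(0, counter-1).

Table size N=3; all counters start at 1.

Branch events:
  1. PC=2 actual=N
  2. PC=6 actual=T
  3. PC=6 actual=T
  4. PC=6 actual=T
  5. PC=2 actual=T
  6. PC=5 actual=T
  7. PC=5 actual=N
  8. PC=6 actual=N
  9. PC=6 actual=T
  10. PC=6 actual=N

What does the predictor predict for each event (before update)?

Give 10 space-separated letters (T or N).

Ev 1: PC=2 idx=2 pred=N actual=N -> ctr[2]=0
Ev 2: PC=6 idx=0 pred=N actual=T -> ctr[0]=2
Ev 3: PC=6 idx=0 pred=T actual=T -> ctr[0]=3
Ev 4: PC=6 idx=0 pred=T actual=T -> ctr[0]=3
Ev 5: PC=2 idx=2 pred=N actual=T -> ctr[2]=1
Ev 6: PC=5 idx=2 pred=N actual=T -> ctr[2]=2
Ev 7: PC=5 idx=2 pred=T actual=N -> ctr[2]=1
Ev 8: PC=6 idx=0 pred=T actual=N -> ctr[0]=2
Ev 9: PC=6 idx=0 pred=T actual=T -> ctr[0]=3
Ev 10: PC=6 idx=0 pred=T actual=N -> ctr[0]=2

Answer: N N T T N N T T T T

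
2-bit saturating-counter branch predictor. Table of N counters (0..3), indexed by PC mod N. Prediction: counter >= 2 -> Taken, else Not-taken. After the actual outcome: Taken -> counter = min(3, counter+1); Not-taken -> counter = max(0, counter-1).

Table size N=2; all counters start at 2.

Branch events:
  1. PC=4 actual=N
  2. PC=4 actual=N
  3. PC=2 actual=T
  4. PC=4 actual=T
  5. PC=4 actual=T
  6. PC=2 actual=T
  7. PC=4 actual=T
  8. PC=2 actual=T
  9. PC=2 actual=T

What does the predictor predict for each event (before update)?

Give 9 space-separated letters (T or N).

Answer: T N N N T T T T T

Derivation:
Ev 1: PC=4 idx=0 pred=T actual=N -> ctr[0]=1
Ev 2: PC=4 idx=0 pred=N actual=N -> ctr[0]=0
Ev 3: PC=2 idx=0 pred=N actual=T -> ctr[0]=1
Ev 4: PC=4 idx=0 pred=N actual=T -> ctr[0]=2
Ev 5: PC=4 idx=0 pred=T actual=T -> ctr[0]=3
Ev 6: PC=2 idx=0 pred=T actual=T -> ctr[0]=3
Ev 7: PC=4 idx=0 pred=T actual=T -> ctr[0]=3
Ev 8: PC=2 idx=0 pred=T actual=T -> ctr[0]=3
Ev 9: PC=2 idx=0 pred=T actual=T -> ctr[0]=3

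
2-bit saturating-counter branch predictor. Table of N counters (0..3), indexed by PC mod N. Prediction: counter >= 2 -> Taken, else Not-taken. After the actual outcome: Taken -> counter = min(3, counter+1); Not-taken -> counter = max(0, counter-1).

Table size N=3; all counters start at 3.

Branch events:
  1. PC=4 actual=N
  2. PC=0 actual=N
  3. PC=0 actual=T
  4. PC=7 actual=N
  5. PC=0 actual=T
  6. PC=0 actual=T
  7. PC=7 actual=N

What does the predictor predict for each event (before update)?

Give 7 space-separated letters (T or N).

Ev 1: PC=4 idx=1 pred=T actual=N -> ctr[1]=2
Ev 2: PC=0 idx=0 pred=T actual=N -> ctr[0]=2
Ev 3: PC=0 idx=0 pred=T actual=T -> ctr[0]=3
Ev 4: PC=7 idx=1 pred=T actual=N -> ctr[1]=1
Ev 5: PC=0 idx=0 pred=T actual=T -> ctr[0]=3
Ev 6: PC=0 idx=0 pred=T actual=T -> ctr[0]=3
Ev 7: PC=7 idx=1 pred=N actual=N -> ctr[1]=0

Answer: T T T T T T N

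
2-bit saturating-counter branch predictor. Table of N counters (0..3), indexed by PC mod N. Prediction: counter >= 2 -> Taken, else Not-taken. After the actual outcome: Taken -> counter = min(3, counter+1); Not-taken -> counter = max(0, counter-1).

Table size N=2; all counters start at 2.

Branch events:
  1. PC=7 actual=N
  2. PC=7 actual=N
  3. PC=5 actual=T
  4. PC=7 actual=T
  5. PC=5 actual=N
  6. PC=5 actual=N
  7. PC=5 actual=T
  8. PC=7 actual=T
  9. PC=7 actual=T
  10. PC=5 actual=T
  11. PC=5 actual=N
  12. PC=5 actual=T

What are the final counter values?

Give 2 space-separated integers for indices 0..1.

Ev 1: PC=7 idx=1 pred=T actual=N -> ctr[1]=1
Ev 2: PC=7 idx=1 pred=N actual=N -> ctr[1]=0
Ev 3: PC=5 idx=1 pred=N actual=T -> ctr[1]=1
Ev 4: PC=7 idx=1 pred=N actual=T -> ctr[1]=2
Ev 5: PC=5 idx=1 pred=T actual=N -> ctr[1]=1
Ev 6: PC=5 idx=1 pred=N actual=N -> ctr[1]=0
Ev 7: PC=5 idx=1 pred=N actual=T -> ctr[1]=1
Ev 8: PC=7 idx=1 pred=N actual=T -> ctr[1]=2
Ev 9: PC=7 idx=1 pred=T actual=T -> ctr[1]=3
Ev 10: PC=5 idx=1 pred=T actual=T -> ctr[1]=3
Ev 11: PC=5 idx=1 pred=T actual=N -> ctr[1]=2
Ev 12: PC=5 idx=1 pred=T actual=T -> ctr[1]=3

Answer: 2 3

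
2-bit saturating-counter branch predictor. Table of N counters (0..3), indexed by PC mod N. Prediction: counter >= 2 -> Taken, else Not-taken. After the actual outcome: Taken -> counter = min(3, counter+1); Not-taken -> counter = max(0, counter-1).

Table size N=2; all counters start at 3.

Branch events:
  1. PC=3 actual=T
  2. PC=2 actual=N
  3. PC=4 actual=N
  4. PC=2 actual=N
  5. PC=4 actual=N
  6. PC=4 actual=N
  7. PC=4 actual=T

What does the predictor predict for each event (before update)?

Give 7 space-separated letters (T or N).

Answer: T T T N N N N

Derivation:
Ev 1: PC=3 idx=1 pred=T actual=T -> ctr[1]=3
Ev 2: PC=2 idx=0 pred=T actual=N -> ctr[0]=2
Ev 3: PC=4 idx=0 pred=T actual=N -> ctr[0]=1
Ev 4: PC=2 idx=0 pred=N actual=N -> ctr[0]=0
Ev 5: PC=4 idx=0 pred=N actual=N -> ctr[0]=0
Ev 6: PC=4 idx=0 pred=N actual=N -> ctr[0]=0
Ev 7: PC=4 idx=0 pred=N actual=T -> ctr[0]=1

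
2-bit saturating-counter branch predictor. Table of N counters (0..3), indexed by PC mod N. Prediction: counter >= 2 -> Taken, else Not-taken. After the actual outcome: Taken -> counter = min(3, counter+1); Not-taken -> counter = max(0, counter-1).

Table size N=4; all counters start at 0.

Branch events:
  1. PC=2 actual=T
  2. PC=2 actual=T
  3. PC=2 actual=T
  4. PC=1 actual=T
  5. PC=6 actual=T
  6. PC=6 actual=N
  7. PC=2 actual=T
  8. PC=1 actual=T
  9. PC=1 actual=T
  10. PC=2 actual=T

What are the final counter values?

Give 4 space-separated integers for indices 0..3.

Answer: 0 3 3 0

Derivation:
Ev 1: PC=2 idx=2 pred=N actual=T -> ctr[2]=1
Ev 2: PC=2 idx=2 pred=N actual=T -> ctr[2]=2
Ev 3: PC=2 idx=2 pred=T actual=T -> ctr[2]=3
Ev 4: PC=1 idx=1 pred=N actual=T -> ctr[1]=1
Ev 5: PC=6 idx=2 pred=T actual=T -> ctr[2]=3
Ev 6: PC=6 idx=2 pred=T actual=N -> ctr[2]=2
Ev 7: PC=2 idx=2 pred=T actual=T -> ctr[2]=3
Ev 8: PC=1 idx=1 pred=N actual=T -> ctr[1]=2
Ev 9: PC=1 idx=1 pred=T actual=T -> ctr[1]=3
Ev 10: PC=2 idx=2 pred=T actual=T -> ctr[2]=3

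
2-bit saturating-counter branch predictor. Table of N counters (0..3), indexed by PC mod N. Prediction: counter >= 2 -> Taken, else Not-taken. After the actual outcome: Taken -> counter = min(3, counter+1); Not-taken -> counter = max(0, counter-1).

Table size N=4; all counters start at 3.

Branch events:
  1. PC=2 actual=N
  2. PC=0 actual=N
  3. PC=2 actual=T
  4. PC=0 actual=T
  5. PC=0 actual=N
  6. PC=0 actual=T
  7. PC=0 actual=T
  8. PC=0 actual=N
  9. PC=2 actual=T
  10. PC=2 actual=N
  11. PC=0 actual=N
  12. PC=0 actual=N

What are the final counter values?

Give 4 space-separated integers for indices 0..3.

Answer: 0 3 2 3

Derivation:
Ev 1: PC=2 idx=2 pred=T actual=N -> ctr[2]=2
Ev 2: PC=0 idx=0 pred=T actual=N -> ctr[0]=2
Ev 3: PC=2 idx=2 pred=T actual=T -> ctr[2]=3
Ev 4: PC=0 idx=0 pred=T actual=T -> ctr[0]=3
Ev 5: PC=0 idx=0 pred=T actual=N -> ctr[0]=2
Ev 6: PC=0 idx=0 pred=T actual=T -> ctr[0]=3
Ev 7: PC=0 idx=0 pred=T actual=T -> ctr[0]=3
Ev 8: PC=0 idx=0 pred=T actual=N -> ctr[0]=2
Ev 9: PC=2 idx=2 pred=T actual=T -> ctr[2]=3
Ev 10: PC=2 idx=2 pred=T actual=N -> ctr[2]=2
Ev 11: PC=0 idx=0 pred=T actual=N -> ctr[0]=1
Ev 12: PC=0 idx=0 pred=N actual=N -> ctr[0]=0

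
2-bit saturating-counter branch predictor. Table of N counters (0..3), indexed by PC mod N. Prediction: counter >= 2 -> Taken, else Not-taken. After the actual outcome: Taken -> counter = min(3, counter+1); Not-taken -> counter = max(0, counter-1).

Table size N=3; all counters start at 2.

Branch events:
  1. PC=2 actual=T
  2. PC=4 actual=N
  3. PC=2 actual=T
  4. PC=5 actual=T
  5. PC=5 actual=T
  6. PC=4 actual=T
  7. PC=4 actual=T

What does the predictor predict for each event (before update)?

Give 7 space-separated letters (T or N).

Answer: T T T T T N T

Derivation:
Ev 1: PC=2 idx=2 pred=T actual=T -> ctr[2]=3
Ev 2: PC=4 idx=1 pred=T actual=N -> ctr[1]=1
Ev 3: PC=2 idx=2 pred=T actual=T -> ctr[2]=3
Ev 4: PC=5 idx=2 pred=T actual=T -> ctr[2]=3
Ev 5: PC=5 idx=2 pred=T actual=T -> ctr[2]=3
Ev 6: PC=4 idx=1 pred=N actual=T -> ctr[1]=2
Ev 7: PC=4 idx=1 pred=T actual=T -> ctr[1]=3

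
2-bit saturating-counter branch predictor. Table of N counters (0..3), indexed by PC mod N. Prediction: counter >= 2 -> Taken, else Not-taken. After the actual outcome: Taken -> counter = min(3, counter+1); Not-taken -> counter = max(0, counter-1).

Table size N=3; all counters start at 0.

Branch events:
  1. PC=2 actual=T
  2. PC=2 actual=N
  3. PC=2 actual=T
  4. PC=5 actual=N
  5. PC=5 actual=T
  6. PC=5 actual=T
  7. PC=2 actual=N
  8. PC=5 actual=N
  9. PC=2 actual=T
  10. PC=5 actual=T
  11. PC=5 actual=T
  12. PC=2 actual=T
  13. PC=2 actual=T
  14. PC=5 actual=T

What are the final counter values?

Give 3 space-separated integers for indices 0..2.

Ev 1: PC=2 idx=2 pred=N actual=T -> ctr[2]=1
Ev 2: PC=2 idx=2 pred=N actual=N -> ctr[2]=0
Ev 3: PC=2 idx=2 pred=N actual=T -> ctr[2]=1
Ev 4: PC=5 idx=2 pred=N actual=N -> ctr[2]=0
Ev 5: PC=5 idx=2 pred=N actual=T -> ctr[2]=1
Ev 6: PC=5 idx=2 pred=N actual=T -> ctr[2]=2
Ev 7: PC=2 idx=2 pred=T actual=N -> ctr[2]=1
Ev 8: PC=5 idx=2 pred=N actual=N -> ctr[2]=0
Ev 9: PC=2 idx=2 pred=N actual=T -> ctr[2]=1
Ev 10: PC=5 idx=2 pred=N actual=T -> ctr[2]=2
Ev 11: PC=5 idx=2 pred=T actual=T -> ctr[2]=3
Ev 12: PC=2 idx=2 pred=T actual=T -> ctr[2]=3
Ev 13: PC=2 idx=2 pred=T actual=T -> ctr[2]=3
Ev 14: PC=5 idx=2 pred=T actual=T -> ctr[2]=3

Answer: 0 0 3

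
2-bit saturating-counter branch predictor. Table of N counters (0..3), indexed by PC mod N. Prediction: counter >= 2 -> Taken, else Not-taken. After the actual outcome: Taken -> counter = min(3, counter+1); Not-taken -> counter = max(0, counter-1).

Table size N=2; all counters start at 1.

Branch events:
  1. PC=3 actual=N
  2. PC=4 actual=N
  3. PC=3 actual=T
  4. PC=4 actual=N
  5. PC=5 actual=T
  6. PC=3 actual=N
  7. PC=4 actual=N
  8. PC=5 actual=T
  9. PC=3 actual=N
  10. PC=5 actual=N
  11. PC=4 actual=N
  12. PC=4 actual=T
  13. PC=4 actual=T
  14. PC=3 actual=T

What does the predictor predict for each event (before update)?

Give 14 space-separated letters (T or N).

Ev 1: PC=3 idx=1 pred=N actual=N -> ctr[1]=0
Ev 2: PC=4 idx=0 pred=N actual=N -> ctr[0]=0
Ev 3: PC=3 idx=1 pred=N actual=T -> ctr[1]=1
Ev 4: PC=4 idx=0 pred=N actual=N -> ctr[0]=0
Ev 5: PC=5 idx=1 pred=N actual=T -> ctr[1]=2
Ev 6: PC=3 idx=1 pred=T actual=N -> ctr[1]=1
Ev 7: PC=4 idx=0 pred=N actual=N -> ctr[0]=0
Ev 8: PC=5 idx=1 pred=N actual=T -> ctr[1]=2
Ev 9: PC=3 idx=1 pred=T actual=N -> ctr[1]=1
Ev 10: PC=5 idx=1 pred=N actual=N -> ctr[1]=0
Ev 11: PC=4 idx=0 pred=N actual=N -> ctr[0]=0
Ev 12: PC=4 idx=0 pred=N actual=T -> ctr[0]=1
Ev 13: PC=4 idx=0 pred=N actual=T -> ctr[0]=2
Ev 14: PC=3 idx=1 pred=N actual=T -> ctr[1]=1

Answer: N N N N N T N N T N N N N N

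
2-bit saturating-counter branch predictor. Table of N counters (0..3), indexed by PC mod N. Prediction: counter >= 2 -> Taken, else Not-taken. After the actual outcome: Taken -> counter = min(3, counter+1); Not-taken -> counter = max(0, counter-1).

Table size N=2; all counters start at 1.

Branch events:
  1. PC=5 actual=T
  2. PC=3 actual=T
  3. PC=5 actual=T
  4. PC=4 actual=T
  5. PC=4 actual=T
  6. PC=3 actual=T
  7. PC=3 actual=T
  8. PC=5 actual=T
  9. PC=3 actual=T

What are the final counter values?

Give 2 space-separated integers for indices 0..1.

Answer: 3 3

Derivation:
Ev 1: PC=5 idx=1 pred=N actual=T -> ctr[1]=2
Ev 2: PC=3 idx=1 pred=T actual=T -> ctr[1]=3
Ev 3: PC=5 idx=1 pred=T actual=T -> ctr[1]=3
Ev 4: PC=4 idx=0 pred=N actual=T -> ctr[0]=2
Ev 5: PC=4 idx=0 pred=T actual=T -> ctr[0]=3
Ev 6: PC=3 idx=1 pred=T actual=T -> ctr[1]=3
Ev 7: PC=3 idx=1 pred=T actual=T -> ctr[1]=3
Ev 8: PC=5 idx=1 pred=T actual=T -> ctr[1]=3
Ev 9: PC=3 idx=1 pred=T actual=T -> ctr[1]=3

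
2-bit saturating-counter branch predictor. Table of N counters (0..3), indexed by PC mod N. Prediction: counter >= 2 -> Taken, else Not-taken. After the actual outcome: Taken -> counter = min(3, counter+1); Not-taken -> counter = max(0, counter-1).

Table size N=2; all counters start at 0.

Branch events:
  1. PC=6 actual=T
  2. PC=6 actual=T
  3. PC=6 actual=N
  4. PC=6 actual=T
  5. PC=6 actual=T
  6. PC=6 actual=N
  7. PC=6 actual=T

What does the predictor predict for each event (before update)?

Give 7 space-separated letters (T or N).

Answer: N N T N T T T

Derivation:
Ev 1: PC=6 idx=0 pred=N actual=T -> ctr[0]=1
Ev 2: PC=6 idx=0 pred=N actual=T -> ctr[0]=2
Ev 3: PC=6 idx=0 pred=T actual=N -> ctr[0]=1
Ev 4: PC=6 idx=0 pred=N actual=T -> ctr[0]=2
Ev 5: PC=6 idx=0 pred=T actual=T -> ctr[0]=3
Ev 6: PC=6 idx=0 pred=T actual=N -> ctr[0]=2
Ev 7: PC=6 idx=0 pred=T actual=T -> ctr[0]=3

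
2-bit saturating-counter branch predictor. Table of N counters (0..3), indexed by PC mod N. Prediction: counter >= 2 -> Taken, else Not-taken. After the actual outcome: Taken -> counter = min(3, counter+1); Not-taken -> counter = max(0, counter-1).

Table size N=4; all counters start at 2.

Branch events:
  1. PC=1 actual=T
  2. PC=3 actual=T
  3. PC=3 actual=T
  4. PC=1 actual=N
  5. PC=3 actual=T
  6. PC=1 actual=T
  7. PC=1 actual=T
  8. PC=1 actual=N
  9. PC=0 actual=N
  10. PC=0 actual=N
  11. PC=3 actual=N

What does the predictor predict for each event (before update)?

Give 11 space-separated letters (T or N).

Answer: T T T T T T T T T N T

Derivation:
Ev 1: PC=1 idx=1 pred=T actual=T -> ctr[1]=3
Ev 2: PC=3 idx=3 pred=T actual=T -> ctr[3]=3
Ev 3: PC=3 idx=3 pred=T actual=T -> ctr[3]=3
Ev 4: PC=1 idx=1 pred=T actual=N -> ctr[1]=2
Ev 5: PC=3 idx=3 pred=T actual=T -> ctr[3]=3
Ev 6: PC=1 idx=1 pred=T actual=T -> ctr[1]=3
Ev 7: PC=1 idx=1 pred=T actual=T -> ctr[1]=3
Ev 8: PC=1 idx=1 pred=T actual=N -> ctr[1]=2
Ev 9: PC=0 idx=0 pred=T actual=N -> ctr[0]=1
Ev 10: PC=0 idx=0 pred=N actual=N -> ctr[0]=0
Ev 11: PC=3 idx=3 pred=T actual=N -> ctr[3]=2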